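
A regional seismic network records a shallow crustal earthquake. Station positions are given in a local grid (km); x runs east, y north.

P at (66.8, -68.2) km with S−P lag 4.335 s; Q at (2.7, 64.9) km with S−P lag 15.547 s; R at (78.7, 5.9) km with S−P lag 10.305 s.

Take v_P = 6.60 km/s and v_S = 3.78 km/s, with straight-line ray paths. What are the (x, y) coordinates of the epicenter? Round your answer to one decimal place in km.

x ≈ 28.5 km, y ≈ -70.2 km

Distance from S−P lag: d = Δt · v_P v_S / (v_P − v_S) = Δt · (6.60·3.78)/(6.60−3.78) ≈ 8.8468·Δt.
So d_P = 38.35, d_Q = 137.54, d_R = 91.17 km.
Circle about each station: (x − 66.8)² + (y + 68.2)² = 38.35²; (x − 2.7)² + (y − 64.9)² = 137.54²; (x − 78.7)² + (y − 5.9)² = 91.17².
Subtracting the P equation from the Q and R equations removes the quadratic terms:
-128.2 x + 266.2 y = -22340.71
23.8 x + 148.2 y = -9726.23
Solving the 2×2 system: x ≈ 28.5, y ≈ -70.2 km.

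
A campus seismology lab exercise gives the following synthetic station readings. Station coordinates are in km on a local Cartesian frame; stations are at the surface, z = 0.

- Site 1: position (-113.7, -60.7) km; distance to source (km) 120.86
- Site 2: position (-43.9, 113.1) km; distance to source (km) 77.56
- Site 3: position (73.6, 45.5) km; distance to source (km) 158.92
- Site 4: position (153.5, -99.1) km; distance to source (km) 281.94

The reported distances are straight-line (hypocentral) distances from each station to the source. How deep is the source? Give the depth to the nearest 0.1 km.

Each station gives a sphere (x−x_i)² + (y−y_i)² + z² = d_i² (stations at z=0).
Subtracting the Site 1 sphere from Site 2 and Site 3: z² cancels, leaving linear equations in x and y:
139.6 x + 347.6 y = 6698.23
374.6 x + 212.4 y = -19773.40
Solving: x ≈ -82.497, y ≈ 52.402 km (keep extra digits for the depth step; rounded: -82.5, 52.4).
Then from the Site 1 sphere: z² = 120.86² − (x + 113.7)² − (y + 60.7)² with x = -82.497, y = 52.402, so z ≈ 29.008 ≈ 29.0 km.
Check against Site 4 (with the unrounded solution): distance 281.94 ≈ 281.94 km. ✓

29.0 km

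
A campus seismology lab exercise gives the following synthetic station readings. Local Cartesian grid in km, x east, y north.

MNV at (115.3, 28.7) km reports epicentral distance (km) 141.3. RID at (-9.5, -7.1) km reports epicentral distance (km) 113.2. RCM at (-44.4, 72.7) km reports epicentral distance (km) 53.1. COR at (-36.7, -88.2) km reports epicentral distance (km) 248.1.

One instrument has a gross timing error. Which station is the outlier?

Solve using three stations at a time. Using MNV, RID, RCM (subtract circle equations pairwise → linear system) gives (x, y) ≈ (-3.0, 105.9).
Distances from that point to each station vs reported:
  MNV: calculated 141.3 vs reported 141.3 → residual 0.0 km
  RID: calculated 113.2 vs reported 113.2 → residual 0.0 km
  RCM: calculated 53.0 vs reported 53.1 → residual 0.1 km
  COR: calculated 197.0 vs reported 248.1 → residual 51.1 km
MNV, RID, RCM are mutually consistent (residuals ≈ 0); COR is off by 51.1 km.

COR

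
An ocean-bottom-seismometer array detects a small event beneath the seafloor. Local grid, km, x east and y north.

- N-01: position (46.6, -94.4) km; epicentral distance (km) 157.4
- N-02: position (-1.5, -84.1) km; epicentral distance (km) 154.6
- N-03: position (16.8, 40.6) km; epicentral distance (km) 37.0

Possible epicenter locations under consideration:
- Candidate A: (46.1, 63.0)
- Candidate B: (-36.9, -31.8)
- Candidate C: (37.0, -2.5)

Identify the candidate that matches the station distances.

Candidate A

For each candidate, compare |candidate − station| to the reported distance:
Candidate A: residuals N-01 0.0, N-02 0.0, N-03 0.1 → max 0.1 km
Candidate B: residuals N-01 53.0, N-02 91.4, N-03 53.1 → max 91.4 km
Candidate C: residuals N-01 65.0, N-02 64.4, N-03 10.6 → max 65.0 km
Only Candidate A has all residuals ≈ 0.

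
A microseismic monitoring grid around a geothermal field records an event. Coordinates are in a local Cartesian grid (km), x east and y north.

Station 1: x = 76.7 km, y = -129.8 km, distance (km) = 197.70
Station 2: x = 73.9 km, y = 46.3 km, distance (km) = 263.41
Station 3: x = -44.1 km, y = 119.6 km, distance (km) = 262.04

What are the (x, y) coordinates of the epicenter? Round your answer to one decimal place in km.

Circle about each station: (x − 76.7)² + (y + 129.8)² = 197.70²; (x − 73.9)² + (y − 46.3)² = 263.41²; (x + 44.1)² + (y − 119.6)² = 262.04².
Subtracting the Station 1 equation from the Station 2 and Station 3 equations removes the quadratic terms:
-5.6 x + 352.2 y = -45425.57
-241.6 x + 498.8 y = -36061.63
Solving the 2×2 system: x ≈ -121.0, y ≈ -130.9 km.

x ≈ -121.0 km, y ≈ -130.9 km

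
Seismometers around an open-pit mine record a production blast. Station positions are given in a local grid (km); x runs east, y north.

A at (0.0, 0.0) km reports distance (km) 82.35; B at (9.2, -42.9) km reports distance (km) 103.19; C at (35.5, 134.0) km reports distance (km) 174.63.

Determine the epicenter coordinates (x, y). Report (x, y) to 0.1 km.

Circle about each station: x² + y² = 82.35²; (x − 9.2)² + (y + 42.9)² = 103.19²; (x − 35.5)² + (y − 134.0)² = 174.63².
Subtracting the A equation from the B and C equations removes the quadratic terms:
18.4 x − 85.8 y = -1941.60
71.0 x + 268.0 y = -4497.86
Solving the 2×2 system: x ≈ -82.2, y ≈ 5.0 km.

-82.2 km east, 5.0 km north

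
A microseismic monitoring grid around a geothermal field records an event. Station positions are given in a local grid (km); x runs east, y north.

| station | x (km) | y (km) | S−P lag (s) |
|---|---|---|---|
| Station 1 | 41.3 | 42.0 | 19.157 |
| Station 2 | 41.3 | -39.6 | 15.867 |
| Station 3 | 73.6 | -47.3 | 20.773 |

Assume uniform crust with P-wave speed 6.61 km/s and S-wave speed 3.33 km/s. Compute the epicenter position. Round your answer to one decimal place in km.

Distance from S−P lag: d = Δt · v_P v_S / (v_P − v_S) = Δt · (6.61·3.33)/(6.61−3.33) ≈ 6.7108·Δt.
So d_Station 1 = 128.56, d_Station 2 = 106.48, d_Station 3 = 139.40 km.
Circle about each station: (x − 41.3)² + (y − 42.0)² = 128.56²; (x − 41.3)² + (y + 39.6)² = 106.48²; (x − 73.6)² + (y + 47.3)² = 139.40².
Subtracting the Station 1 equation from the Station 2 and Station 3 equations removes the quadratic terms:
0.0 x − 163.2 y = 4993.84
64.6 x − 178.6 y = 1279.87
Solving the 2×2 system: x ≈ -64.8, y ≈ -30.6 km.

-64.8 km east, -30.6 km north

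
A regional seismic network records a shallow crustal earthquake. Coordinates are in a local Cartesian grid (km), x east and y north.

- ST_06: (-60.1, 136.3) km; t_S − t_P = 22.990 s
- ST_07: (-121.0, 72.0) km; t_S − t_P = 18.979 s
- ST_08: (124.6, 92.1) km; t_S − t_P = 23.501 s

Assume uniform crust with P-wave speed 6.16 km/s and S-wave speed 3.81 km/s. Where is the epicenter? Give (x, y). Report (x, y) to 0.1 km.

Distance from S−P lag: d = Δt · v_P v_S / (v_P − v_S) = Δt · (6.16·3.81)/(6.16−3.81) ≈ 9.9871·Δt.
So d_ST_06 = 229.60, d_ST_07 = 189.54, d_ST_08 = 234.71 km.
Circle about each station: (x + 60.1)² + (y − 136.3)² = 229.60²; (x + 121.0)² + (y − 72.0)² = 189.54²; (x − 124.6)² + (y − 92.1)² = 234.71².
Subtracting the ST_06 equation from the ST_07 and ST_08 equations removes the quadratic terms:
-121.8 x − 128.6 y = 14426.05
369.4 x − 88.4 y = -554.75
Solving the 2×2 system: x ≈ -23.1, y ≈ -90.3 km.

-23.1 km east, -90.3 km north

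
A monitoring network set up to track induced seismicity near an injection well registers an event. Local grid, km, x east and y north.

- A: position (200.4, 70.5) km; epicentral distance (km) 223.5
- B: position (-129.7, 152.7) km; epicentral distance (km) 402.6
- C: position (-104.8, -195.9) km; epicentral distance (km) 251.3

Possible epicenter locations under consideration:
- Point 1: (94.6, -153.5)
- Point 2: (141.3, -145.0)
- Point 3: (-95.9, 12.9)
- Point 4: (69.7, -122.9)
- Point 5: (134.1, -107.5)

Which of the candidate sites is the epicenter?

Point 2

For each candidate, compare |candidate − station| to the reported distance:
Point 1: residuals A 24.2, B 23.0, C 47.4 → max 47.4 km
Point 2: residuals A 0.0, B 0.0, C 0.0 → max 0.0 km
Point 3: residuals A 78.3, B 258.8, C 42.3 → max 258.8 km
Point 4: residuals A 9.9, B 62.4, C 62.1 → max 62.4 km
Point 5: residuals A 33.6, B 32.1, C 3.4 → max 33.6 km
Only Point 2 has all residuals ≈ 0.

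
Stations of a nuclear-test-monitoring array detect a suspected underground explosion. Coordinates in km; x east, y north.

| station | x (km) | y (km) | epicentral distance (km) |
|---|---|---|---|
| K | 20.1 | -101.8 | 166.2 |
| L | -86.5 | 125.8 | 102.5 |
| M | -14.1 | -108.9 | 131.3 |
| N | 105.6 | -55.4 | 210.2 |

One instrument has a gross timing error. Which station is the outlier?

Solve using three stations at a time. Using K, L, N (subtract circle equations pairwise → linear system) gives (x, y) ≈ (-89.3, 23.3).
Distances from that point to each station vs reported:
  K: calculated 166.2 vs reported 166.2 → residual 0.0 km
  L: calculated 102.5 vs reported 102.5 → residual 0.0 km
  M: calculated 152.1 vs reported 131.3 → residual 20.8 km
  N: calculated 210.2 vs reported 210.2 → residual 0.0 km
K, L, N are mutually consistent (residuals ≈ 0); M is off by 20.8 km.

M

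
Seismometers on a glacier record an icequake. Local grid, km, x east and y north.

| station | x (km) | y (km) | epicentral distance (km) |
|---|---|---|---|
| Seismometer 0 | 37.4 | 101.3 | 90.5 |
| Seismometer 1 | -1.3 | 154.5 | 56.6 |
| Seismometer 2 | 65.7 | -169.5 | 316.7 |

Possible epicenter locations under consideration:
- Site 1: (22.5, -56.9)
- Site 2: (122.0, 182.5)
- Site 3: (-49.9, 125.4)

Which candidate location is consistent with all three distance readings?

Site 3

For each candidate, compare |candidate − station| to the reported distance:
Site 1: residuals Seismometer 0 68.4, Seismometer 1 156.1, Seismometer 2 196.1 → max 196.1 km
Site 2: residuals Seismometer 0 26.8, Seismometer 1 69.8, Seismometer 2 39.8 → max 69.8 km
Site 3: residuals Seismometer 0 0.1, Seismometer 1 0.0, Seismometer 2 0.0 → max 0.1 km
Only Site 3 has all residuals ≈ 0.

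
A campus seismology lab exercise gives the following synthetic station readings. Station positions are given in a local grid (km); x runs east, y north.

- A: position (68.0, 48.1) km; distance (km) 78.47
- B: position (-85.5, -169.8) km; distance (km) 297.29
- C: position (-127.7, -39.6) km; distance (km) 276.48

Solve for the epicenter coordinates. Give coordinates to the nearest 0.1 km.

Circle about each station: (x − 68.0)² + (y − 48.1)² = 78.47²; (x + 85.5)² + (y + 169.8)² = 297.29²; (x + 127.7)² + (y + 39.6)² = 276.48².
Subtracting pairs of circle equations eliminates x²+y² and gives linear equations (the radical axes):
-307.0 x − 435.8 y = -53019.12
-391.4 x − 175.4 y = -59345.81
Solving the 2×2 system: x ≈ 141.9, y ≈ 21.7 km.

(141.9, 21.7)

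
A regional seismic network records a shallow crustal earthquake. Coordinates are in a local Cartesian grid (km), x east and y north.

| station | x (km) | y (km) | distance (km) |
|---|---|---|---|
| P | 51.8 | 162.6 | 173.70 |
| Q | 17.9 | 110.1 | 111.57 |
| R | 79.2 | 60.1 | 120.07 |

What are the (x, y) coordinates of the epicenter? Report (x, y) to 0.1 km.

-29.5 km east, 9.1 km north

Circle about each station: (x − 51.8)² + (y − 162.6)² = 173.70²; (x − 17.9)² + (y − 110.1)² = 111.57²; (x − 79.2)² + (y − 60.1)² = 120.07².
Subtracting the P equation from the Q and R equations removes the quadratic terms:
-67.8 x − 105.0 y = 1044.25
54.8 x − 205.0 y = -3482.46
Solving the 2×2 system: x ≈ -29.5, y ≈ 9.1 km.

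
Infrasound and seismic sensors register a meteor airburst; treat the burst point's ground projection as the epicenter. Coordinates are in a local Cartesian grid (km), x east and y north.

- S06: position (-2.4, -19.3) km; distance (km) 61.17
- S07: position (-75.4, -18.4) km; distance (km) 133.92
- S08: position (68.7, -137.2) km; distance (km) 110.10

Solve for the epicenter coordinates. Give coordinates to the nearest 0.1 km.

(58.2, -27.6)

Circle about each station: (x + 2.4)² + (y + 19.3)² = 61.17²; (x + 75.4)² + (y + 18.4)² = 133.92²; (x − 68.7)² + (y + 137.2)² = 110.10².
Subtracting the S06 equation from the S07 and S08 equations removes the quadratic terms:
-146.0 x + 1.8 y = -8547.33
142.2 x − 235.8 y = 14785.04
Solving the 2×2 system: x ≈ 58.2, y ≈ -27.6 km.
Check against S06 (with the unrounded x, y): √((x + 2.4)²+(y + 19.3)²) = 61.17 ≈ 61.17 km. ✓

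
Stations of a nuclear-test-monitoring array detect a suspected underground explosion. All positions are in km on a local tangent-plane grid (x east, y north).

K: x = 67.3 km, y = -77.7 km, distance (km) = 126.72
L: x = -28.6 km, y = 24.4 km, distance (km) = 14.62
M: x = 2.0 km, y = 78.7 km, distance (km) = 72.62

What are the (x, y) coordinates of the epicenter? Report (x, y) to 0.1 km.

-23.5 km east, 10.7 km north

Circle about each station: (x − 67.3)² + (y + 77.7)² = 126.72²; (x + 28.6)² + (y − 24.4)² = 14.62²; (x − 2.0)² + (y − 78.7)² = 72.62².
Subtracting pairs of circle equations eliminates x²+y² and gives linear equations (the radical axes):
-191.8 x + 204.2 y = 6690.95
-130.6 x + 312.8 y = 6415.40
Solving the 2×2 system: x ≈ -23.5, y ≈ 10.7 km.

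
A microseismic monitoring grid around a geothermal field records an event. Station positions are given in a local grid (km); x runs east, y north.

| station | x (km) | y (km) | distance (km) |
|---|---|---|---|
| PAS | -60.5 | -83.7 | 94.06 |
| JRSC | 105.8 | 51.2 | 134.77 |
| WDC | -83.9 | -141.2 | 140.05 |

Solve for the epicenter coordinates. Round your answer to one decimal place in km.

Circle about each station: (x + 60.5)² + (y + 83.7)² = 94.06²; (x − 105.8)² + (y − 51.2)² = 134.77²; (x + 83.9)² + (y + 141.2)² = 140.05².
Subtracting the PAS equation from the JRSC and WDC equations removes the quadratic terms:
332.6 x + 269.8 y = -6166.53
-46.8 x − 115.0 y = 5543.99
Solving the 2×2 system: x ≈ 30.7, y ≈ -60.7 km.

x ≈ 30.7 km, y ≈ -60.7 km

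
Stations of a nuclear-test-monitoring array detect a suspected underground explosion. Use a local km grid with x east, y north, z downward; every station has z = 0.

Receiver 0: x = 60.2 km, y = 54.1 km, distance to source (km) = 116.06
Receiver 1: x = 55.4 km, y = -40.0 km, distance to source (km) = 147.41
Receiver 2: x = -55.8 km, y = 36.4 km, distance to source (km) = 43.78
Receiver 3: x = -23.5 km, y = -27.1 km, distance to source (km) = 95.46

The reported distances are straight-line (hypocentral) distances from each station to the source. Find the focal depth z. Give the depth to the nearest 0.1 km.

Each station gives a sphere (x−x_i)² + (y−y_i)² + z² = d_i² (stations at z=0).
Subtracting the Receiver 0 sphere from Receiver 1 and Receiver 2: z² cancels, leaving linear equations in x and y:
-9.6 x − 188.2 y = -10141.47
-232.0 x − 35.4 y = 9440.99
Solving: x ≈ -49.300, y ≈ 56.401 km (keep extra digits for the depth step; rounded: -49.3, 56.4).
Then from the Receiver 0 sphere: z² = 116.06² − (x − 60.2)² − (y − 54.1)² with x = -49.300, y = 56.401, so z ≈ 38.398 ≈ 38.4 km.
Check against Receiver 3 (with the unrounded solution): distance 95.46 ≈ 95.46 km. ✓

depth ≈ 38.4 km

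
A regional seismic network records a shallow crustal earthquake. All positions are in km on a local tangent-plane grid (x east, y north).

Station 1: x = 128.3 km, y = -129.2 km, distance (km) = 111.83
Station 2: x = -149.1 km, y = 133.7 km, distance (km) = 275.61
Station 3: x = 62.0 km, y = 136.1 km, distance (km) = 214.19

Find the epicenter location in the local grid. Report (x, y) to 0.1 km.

30.1 km east, -75.7 km north

Circle about each station: (x − 128.3)² + (y + 129.2)² = 111.83²; (x + 149.1)² + (y − 133.7)² = 275.61²; (x − 62.0)² + (y − 136.1)² = 214.19².
Subtracting the Station 1 equation from the Station 2 and Station 3 equations removes the quadratic terms:
-554.8 x + 525.8 y = -56501.95
-132.6 x + 530.6 y = -44157.73
Solving the 2×2 system: x ≈ 30.1, y ≈ -75.7 km.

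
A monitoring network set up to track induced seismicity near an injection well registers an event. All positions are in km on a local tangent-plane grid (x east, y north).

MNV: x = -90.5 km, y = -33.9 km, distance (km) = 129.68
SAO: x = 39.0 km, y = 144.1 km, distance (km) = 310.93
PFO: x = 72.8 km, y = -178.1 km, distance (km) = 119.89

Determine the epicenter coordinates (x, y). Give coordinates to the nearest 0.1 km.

x ≈ -44.9 km, y ≈ -155.3 km

Circle about each station: (x + 90.5)² + (y + 33.9)² = 129.68²; (x − 39.0)² + (y − 144.1)² = 310.93²; (x − 72.8)² + (y + 178.1)² = 119.89².
Subtracting pairs of circle equations eliminates x²+y² and gives linear equations (the radical axes):
259.0 x + 356.0 y = -66914.21
326.6 x − 288.4 y = 30123.28
Solving the 2×2 system: x ≈ -44.9, y ≈ -155.3 km.
Check against MNV (with the unrounded x, y): √((x + 90.5)²+(y + 33.9)²) = 129.68 ≈ 129.68 km. ✓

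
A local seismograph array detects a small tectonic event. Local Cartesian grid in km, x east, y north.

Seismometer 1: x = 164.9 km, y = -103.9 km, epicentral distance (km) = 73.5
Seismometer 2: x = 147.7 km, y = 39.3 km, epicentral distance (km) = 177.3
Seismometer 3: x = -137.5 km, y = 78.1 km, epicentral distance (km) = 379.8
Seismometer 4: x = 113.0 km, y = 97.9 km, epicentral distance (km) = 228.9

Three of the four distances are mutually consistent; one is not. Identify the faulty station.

Solve using three stations at a time. Using Seismometer 1, Seismometer 2, Seismometer 4 (subtract circle equations pairwise → linear system) gives (x, y) ≈ (96.3, -130.4).
Distances from that point to each station vs reported:
  Seismometer 1: calculated 73.5 vs reported 73.5 → residual 0.0 km
  Seismometer 2: calculated 177.3 vs reported 177.3 → residual 0.0 km
  Seismometer 3: calculated 313.3 vs reported 379.8 → residual 66.5 km
  Seismometer 4: calculated 228.9 vs reported 228.9 → residual 0.0 km
Seismometer 1, Seismometer 2, Seismometer 4 are mutually consistent (residuals ≈ 0); Seismometer 3 is off by 66.5 km.

Seismometer 3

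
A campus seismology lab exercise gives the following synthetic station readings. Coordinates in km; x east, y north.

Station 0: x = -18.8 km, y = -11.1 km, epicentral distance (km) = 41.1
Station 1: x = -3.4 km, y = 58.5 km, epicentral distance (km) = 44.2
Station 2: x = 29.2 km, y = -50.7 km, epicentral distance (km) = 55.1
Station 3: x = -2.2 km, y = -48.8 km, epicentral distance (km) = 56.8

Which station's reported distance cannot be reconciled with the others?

Station 1

Solve using three stations at a time. Using Station 0, Station 2, Station 3 (subtract circle equations pairwise → linear system) gives (x, y) ≈ (19.8, 3.8).
Distances from that point to each station vs reported:
  Station 0: calculated 41.3 vs reported 41.1 → residual 0.2 km
  Station 1: calculated 59.4 vs reported 44.2 → residual 15.2 km
  Station 2: calculated 55.3 vs reported 55.1 → residual 0.2 km
  Station 3: calculated 57.0 vs reported 56.8 → residual 0.2 km
Station 0, Station 2, Station 3 are mutually consistent (residuals ≈ 0); Station 1 is off by 15.2 km.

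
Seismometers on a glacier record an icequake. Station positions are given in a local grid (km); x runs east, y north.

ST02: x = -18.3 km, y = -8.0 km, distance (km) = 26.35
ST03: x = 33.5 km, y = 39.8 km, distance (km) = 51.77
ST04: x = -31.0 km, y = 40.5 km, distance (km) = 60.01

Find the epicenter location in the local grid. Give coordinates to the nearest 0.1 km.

x ≈ 7.9 km, y ≈ -5.2 km

Circle about each station: (x + 18.3)² + (y + 8.0)² = 26.35²; (x − 33.5)² + (y − 39.8)² = 51.77²; (x + 31.0)² + (y − 40.5)² = 60.01².
Subtracting the ST02 equation from the ST03 and ST04 equations removes the quadratic terms:
103.6 x + 95.6 y = 321.59
-25.4 x + 97.0 y = -704.52
Solving the 2×2 system: x ≈ 7.9, y ≈ -5.2 km.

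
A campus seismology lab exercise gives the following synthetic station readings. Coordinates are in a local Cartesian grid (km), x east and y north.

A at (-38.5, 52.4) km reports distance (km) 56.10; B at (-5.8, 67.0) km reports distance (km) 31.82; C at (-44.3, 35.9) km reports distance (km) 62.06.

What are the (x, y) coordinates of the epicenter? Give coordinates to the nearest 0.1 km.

Circle about each station: (x + 38.5)² + (y − 52.4)² = 56.10²; (x + 5.8)² + (y − 67.0)² = 31.82²; (x + 44.3)² + (y − 35.9)² = 62.06².
Subtracting pairs of circle equations eliminates x²+y² and gives linear equations (the radical axes):
65.4 x + 29.2 y = 2429.33
-11.6 x − 33.0 y = -1680.94
Solving the 2×2 system: x ≈ 17.1, y ≈ 44.9 km.

(17.1, 44.9)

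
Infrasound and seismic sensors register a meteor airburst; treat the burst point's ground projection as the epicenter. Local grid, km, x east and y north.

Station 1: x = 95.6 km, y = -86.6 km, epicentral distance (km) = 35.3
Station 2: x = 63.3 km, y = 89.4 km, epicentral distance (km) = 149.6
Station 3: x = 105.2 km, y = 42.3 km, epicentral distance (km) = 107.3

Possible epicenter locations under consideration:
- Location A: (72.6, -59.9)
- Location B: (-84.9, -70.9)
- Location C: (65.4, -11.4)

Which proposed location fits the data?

Location A

For each candidate, compare |candidate − station| to the reported distance:
Location A: residuals Station 1 0.1, Station 2 0.0, Station 3 0.0 → max 0.1 km
Location B: residuals Station 1 145.9, Station 2 68.7, Station 3 114.0 → max 145.9 km
Location C: residuals Station 1 45.7, Station 2 48.8, Station 3 40.5 → max 48.8 km
Only Location A has all residuals ≈ 0.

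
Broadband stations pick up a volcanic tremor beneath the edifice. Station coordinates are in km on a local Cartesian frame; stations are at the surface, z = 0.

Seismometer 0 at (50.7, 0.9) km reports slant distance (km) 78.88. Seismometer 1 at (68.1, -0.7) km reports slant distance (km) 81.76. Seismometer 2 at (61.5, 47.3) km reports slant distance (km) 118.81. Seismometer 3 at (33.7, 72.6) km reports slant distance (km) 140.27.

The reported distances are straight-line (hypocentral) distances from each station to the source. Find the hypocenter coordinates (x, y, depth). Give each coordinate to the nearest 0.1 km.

(40.8, -57.4, 52.2)

Each station gives a sphere (x−x_i)² + (y−y_i)² + z² = d_i² (stations at z=0).
Subtracting the Seismometer 0 sphere from Seismometer 1 and Seismometer 2: z² cancels, leaving linear equations in x and y:
34.8 x − 3.2 y = 1604.16
21.6 x + 92.8 y = -4445.52
Solving: x ≈ 40.818, y ≈ -57.405 km (keep extra digits for the depth step; rounded: 40.8, -57.4).
Then from the Seismometer 0 sphere: z² = 78.88² − (x − 50.7)² − (y − 0.9)² with x = 40.818, y = -57.405, so z ≈ 52.201 ≈ 52.2 km.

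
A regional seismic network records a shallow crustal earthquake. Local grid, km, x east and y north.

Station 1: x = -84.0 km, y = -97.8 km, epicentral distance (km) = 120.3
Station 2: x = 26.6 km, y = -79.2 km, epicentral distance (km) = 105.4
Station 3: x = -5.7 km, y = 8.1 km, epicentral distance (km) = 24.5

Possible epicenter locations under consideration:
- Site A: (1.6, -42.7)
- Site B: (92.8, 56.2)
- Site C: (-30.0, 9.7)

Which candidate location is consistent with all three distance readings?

For each candidate, compare |candidate − station| to the reported distance:
Site A: residuals Station 1 18.5, Station 2 61.2, Station 3 26.8 → max 61.2 km
Site B: residuals Station 1 114.2, Station 2 45.3, Station 3 85.1 → max 114.2 km
Site C: residuals Station 1 0.0, Station 2 0.0, Station 3 0.1 → max 0.1 km
Only Site C has all residuals ≈ 0.

Site C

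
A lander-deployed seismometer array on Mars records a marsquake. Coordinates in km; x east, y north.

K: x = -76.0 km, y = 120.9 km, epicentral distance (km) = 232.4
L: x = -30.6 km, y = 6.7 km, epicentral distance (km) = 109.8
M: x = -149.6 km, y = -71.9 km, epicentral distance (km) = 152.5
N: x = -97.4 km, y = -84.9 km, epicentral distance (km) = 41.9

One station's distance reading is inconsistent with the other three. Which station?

Solve using three stations at a time. Using K, L, M (subtract circle equations pairwise → linear system) gives (x, y) ≈ (0.5, -98.5).
Distances from that point to each station vs reported:
  K: calculated 232.4 vs reported 232.4 → residual 0.0 km
  L: calculated 109.7 vs reported 109.8 → residual 0.1 km
  M: calculated 152.4 vs reported 152.5 → residual 0.1 km
  N: calculated 98.8 vs reported 41.9 → residual 56.9 km
K, L, M are mutually consistent (residuals ≈ 0); N is off by 56.9 km.

N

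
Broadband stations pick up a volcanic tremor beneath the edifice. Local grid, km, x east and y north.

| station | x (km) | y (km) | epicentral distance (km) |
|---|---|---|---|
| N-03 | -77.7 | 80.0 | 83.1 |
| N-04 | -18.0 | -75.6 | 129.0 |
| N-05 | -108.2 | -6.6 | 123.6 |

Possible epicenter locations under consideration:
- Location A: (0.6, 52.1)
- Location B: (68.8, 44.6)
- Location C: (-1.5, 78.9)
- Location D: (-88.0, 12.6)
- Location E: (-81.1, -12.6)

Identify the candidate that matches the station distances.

Location A

For each candidate, compare |candidate − station| to the reported distance:
Location A: residuals N-03 0.0, N-04 0.0, N-05 0.0 → max 0.0 km
Location B: residuals N-03 67.6, N-04 19.3, N-05 60.7 → max 67.6 km
Location C: residuals N-03 6.9, N-04 26.4, N-05 13.1 → max 26.4 km
Location D: residuals N-03 14.9, N-04 16.4, N-05 95.7 → max 95.7 km
Location E: residuals N-03 9.6, N-04 39.8, N-05 95.8 → max 95.8 km
Only Location A has all residuals ≈ 0.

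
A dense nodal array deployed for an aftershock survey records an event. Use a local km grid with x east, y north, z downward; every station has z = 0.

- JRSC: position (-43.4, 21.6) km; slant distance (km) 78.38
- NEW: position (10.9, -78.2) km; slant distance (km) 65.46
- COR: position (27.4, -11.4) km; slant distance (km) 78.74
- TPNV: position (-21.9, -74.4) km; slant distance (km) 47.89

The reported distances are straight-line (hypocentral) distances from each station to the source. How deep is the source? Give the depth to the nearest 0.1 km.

depth ≈ 37.4 km

Each station gives a sphere (x−x_i)² + (y−y_i)² + z² = d_i² (stations at z=0).
Subtracting the JRSC sphere from NEW and COR: z² cancels, leaving linear equations in x and y:
108.6 x − 199.6 y = 5742.34
141.6 x − 66.0 y = -1525.96
Solving: x ≈ -32.404, y ≈ -46.400 km (keep extra digits for the depth step; rounded: -32.4, -46.4).
Then from the JRSC sphere: z² = 78.38² − (x + 43.4)² − (y − 21.6)² with x = -32.404, y = -46.400, so z ≈ 37.397 ≈ 37.4 km.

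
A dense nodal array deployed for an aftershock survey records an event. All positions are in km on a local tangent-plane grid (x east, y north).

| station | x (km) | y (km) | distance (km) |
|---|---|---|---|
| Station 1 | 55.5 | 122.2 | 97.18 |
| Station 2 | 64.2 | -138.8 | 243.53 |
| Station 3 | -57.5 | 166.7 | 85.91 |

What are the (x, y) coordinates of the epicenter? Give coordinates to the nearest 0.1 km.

Circle about each station: (x − 55.5)² + (y − 122.2)² = 97.18²; (x − 64.2)² + (y + 138.8)² = 243.53²; (x + 57.5)² + (y − 166.7)² = 85.91².
Subtracting pairs of circle equations eliminates x²+y² and gives linear equations (the radical axes):
17.4 x − 522.0 y = -44488.92
-226.0 x + 89.0 y = 15145.47
Solving the 2×2 system: x ≈ -33.9, y ≈ 84.1 km.

x ≈ -33.9 km, y ≈ 84.1 km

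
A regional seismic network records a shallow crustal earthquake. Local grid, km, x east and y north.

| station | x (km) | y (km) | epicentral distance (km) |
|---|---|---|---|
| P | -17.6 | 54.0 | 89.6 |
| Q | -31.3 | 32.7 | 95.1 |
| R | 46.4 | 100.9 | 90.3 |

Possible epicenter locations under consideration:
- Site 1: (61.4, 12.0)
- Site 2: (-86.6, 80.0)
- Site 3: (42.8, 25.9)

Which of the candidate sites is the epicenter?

For each candidate, compare |candidate − station| to the reported distance:
Site 1: residuals P 0.1, Q 0.1, R 0.1 → max 0.1 km
Site 2: residuals P 15.9, Q 22.3, R 44.3 → max 44.3 km
Site 3: residuals P 23.0, Q 20.7, R 15.2 → max 23.0 km
Only Site 1 has all residuals ≈ 0.

Site 1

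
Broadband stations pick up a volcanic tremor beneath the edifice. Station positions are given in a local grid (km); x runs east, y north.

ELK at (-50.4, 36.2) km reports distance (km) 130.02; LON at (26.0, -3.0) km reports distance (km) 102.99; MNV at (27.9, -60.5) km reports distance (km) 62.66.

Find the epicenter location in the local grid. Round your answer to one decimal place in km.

Circle about each station: (x + 50.4)² + (y − 36.2)² = 130.02²; (x − 26.0)² + (y + 3.0)² = 102.99²; (x − 27.9)² + (y + 60.5)² = 62.66².
Subtracting pairs of circle equations eliminates x²+y² and gives linear equations (the radical axes):
152.8 x − 78.4 y = 3132.66
156.6 x − 193.4 y = 13566.98
Solving the 2×2 system: x ≈ -26.5, y ≈ -91.6 km.

(-26.5, -91.6)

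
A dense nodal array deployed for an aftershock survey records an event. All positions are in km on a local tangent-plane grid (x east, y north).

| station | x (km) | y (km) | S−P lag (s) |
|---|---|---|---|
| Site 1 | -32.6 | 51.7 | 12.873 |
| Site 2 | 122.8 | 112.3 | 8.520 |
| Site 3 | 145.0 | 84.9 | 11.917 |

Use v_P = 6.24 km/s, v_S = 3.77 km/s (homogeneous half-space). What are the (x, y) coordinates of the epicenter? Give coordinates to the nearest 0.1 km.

(48.1, 144.0)

Distance from S−P lag: d = Δt · v_P v_S / (v_P − v_S) = Δt · (6.24·3.77)/(6.24−3.77) ≈ 9.5242·Δt.
So d_Site 1 = 122.61, d_Site 2 = 81.15, d_Site 3 = 113.50 km.
Circle about each station: (x + 32.6)² + (y − 51.7)² = 122.61²; (x − 122.8)² + (y − 112.3)² = 81.15²; (x − 145.0)² + (y − 84.9)² = 113.50².
Subtracting the Site 1 equation from the Site 2 and Site 3 equations removes the quadratic terms:
310.8 x + 121.2 y = 32403.37
355.2 x + 66.4 y = 26648.32
Solving the 2×2 system: x ≈ 48.1, y ≈ 144.0 km.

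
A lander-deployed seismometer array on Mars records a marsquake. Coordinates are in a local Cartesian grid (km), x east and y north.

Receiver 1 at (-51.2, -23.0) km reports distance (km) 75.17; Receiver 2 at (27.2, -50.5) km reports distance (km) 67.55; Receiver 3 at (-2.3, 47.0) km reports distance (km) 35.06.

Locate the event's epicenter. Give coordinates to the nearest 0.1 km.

Circle about each station: (x + 51.2)² + (y + 23.0)² = 75.17²; (x − 27.2)² + (y + 50.5)² = 67.55²; (x + 2.3)² + (y − 47.0)² = 35.06².
Subtracting the Receiver 1 equation from the Receiver 2 and Receiver 3 equations removes the quadratic terms:
156.8 x − 55.0 y = 1227.18
97.8 x + 140.0 y = 3485.18
Solving the 2×2 system: x ≈ 13.3, y ≈ 15.6 km.

(13.3, 15.6)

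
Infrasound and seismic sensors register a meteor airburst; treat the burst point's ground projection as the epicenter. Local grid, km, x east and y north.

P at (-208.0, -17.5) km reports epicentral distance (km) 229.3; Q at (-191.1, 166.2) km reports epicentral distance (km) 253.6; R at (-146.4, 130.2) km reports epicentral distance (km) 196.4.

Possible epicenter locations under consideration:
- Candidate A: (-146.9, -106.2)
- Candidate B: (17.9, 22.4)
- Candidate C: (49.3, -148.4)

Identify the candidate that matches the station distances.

For each candidate, compare |candidate − station| to the reported distance:
Candidate A: residuals P 121.6, Q 22.4, R 40.0 → max 121.6 km
Candidate B: residuals P 0.1, Q 0.1, R 0.1 → max 0.1 km
Candidate C: residuals P 59.4, Q 142.3, R 144.1 → max 144.1 km
Only Candidate B has all residuals ≈ 0.

Candidate B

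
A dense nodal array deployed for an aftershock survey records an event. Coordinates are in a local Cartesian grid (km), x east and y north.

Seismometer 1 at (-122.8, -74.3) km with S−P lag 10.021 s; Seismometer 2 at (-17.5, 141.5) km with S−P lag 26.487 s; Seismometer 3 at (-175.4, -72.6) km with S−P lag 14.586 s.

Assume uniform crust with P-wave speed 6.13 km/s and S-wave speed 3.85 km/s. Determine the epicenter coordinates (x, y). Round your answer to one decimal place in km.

Distance from S−P lag: d = Δt · v_P v_S / (v_P − v_S) = Δt · (6.13·3.85)/(6.13−3.85) ≈ 10.3511·Δt.
So d_Seismometer 1 = 103.73, d_Seismometer 2 = 274.17, d_Seismometer 3 = 150.98 km.
Circle about each station: (x + 122.8)² + (y + 74.3)² = 103.73²; (x + 17.5)² + (y − 141.5)² = 274.17²; (x + 175.4)² + (y + 72.6)² = 150.98².
Subtracting pairs of circle equations eliminates x²+y² and gives linear equations (the radical axes):
210.6 x + 431.6 y = -64681.11
-105.2 x + 3.4 y = 3400.54
Solving the 2×2 system: x ≈ -36.6, y ≈ -132.0 km.

x ≈ -36.6 km, y ≈ -132.0 km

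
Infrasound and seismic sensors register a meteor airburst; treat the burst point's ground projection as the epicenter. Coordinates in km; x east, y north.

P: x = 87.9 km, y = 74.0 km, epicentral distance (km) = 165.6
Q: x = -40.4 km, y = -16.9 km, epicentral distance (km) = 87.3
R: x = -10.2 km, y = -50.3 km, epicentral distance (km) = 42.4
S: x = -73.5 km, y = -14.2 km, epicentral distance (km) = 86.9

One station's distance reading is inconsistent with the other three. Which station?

Solve using three stations at a time. Using P, Q, R (subtract circle equations pairwise → linear system) gives (x, y) ≈ (22.0, -78.0).
Distances from that point to each station vs reported:
  P: calculated 165.6 vs reported 165.6 → residual 0.0 km
  Q: calculated 87.3 vs reported 87.3 → residual 0.0 km
  R: calculated 42.5 vs reported 42.4 → residual 0.1 km
  S: calculated 114.9 vs reported 86.9 → residual 28.0 km
P, Q, R are mutually consistent (residuals ≈ 0); S is off by 28.0 km.

S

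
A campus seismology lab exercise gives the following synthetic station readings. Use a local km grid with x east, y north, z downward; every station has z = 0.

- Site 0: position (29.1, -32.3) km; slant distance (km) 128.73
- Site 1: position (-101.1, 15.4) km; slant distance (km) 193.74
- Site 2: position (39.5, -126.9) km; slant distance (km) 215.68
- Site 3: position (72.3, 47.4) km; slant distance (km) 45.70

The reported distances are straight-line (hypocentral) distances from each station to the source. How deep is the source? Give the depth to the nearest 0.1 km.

Each station gives a sphere (x−x_i)² + (y−y_i)² + z² = d_i² (stations at z=0).
Subtracting the Site 0 sphere from Site 1 and Site 2: z² cancels, leaving linear equations in x and y:
-260.4 x + 95.4 y = -12395.50
20.8 x − 189.2 y = -14172.69
Solving: x ≈ 78.195, y ≈ 83.505 km (keep extra digits for the depth step; rounded: 78.2, 83.5).
Then from the Site 0 sphere: z² = 128.73² − (x − 29.1)² − (y + 32.3)² with x = 78.195, y = 83.505, so z ≈ 27.392 ≈ 27.4 km.

depth ≈ 27.4 km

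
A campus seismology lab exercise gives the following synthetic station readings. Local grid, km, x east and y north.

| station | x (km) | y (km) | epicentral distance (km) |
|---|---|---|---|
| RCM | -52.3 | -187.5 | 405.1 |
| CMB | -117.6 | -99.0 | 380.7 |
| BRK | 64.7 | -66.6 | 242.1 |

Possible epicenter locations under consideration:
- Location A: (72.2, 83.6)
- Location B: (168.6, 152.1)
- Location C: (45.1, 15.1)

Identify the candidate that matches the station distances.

Location B

For each candidate, compare |candidate − station| to the reported distance:
Location A: residuals RCM 106.8, CMB 117.3, BRK 91.7 → max 117.3 km
Location B: residuals RCM 0.0, CMB 0.0, BRK 0.0 → max 0.0 km
Location C: residuals RCM 180.3, CMB 182.0, BRK 158.1 → max 182.0 km
Only Location B has all residuals ≈ 0.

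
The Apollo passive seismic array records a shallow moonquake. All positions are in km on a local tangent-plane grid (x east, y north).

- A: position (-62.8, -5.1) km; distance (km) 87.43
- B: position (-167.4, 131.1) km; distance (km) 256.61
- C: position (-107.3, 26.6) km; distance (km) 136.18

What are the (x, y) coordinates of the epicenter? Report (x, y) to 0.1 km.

Circle about each station: (x + 62.8)² + (y + 5.1)² = 87.43²; (x + 167.4)² + (y − 131.1)² = 256.61²; (x + 107.3)² + (y − 26.6)² = 136.18².
Subtracting pairs of circle equations eliminates x²+y² and gives linear equations (the radical axes):
-209.2 x + 272.4 y = -16964.57
-89.0 x + 63.4 y = -2649.99
Solving the 2×2 system: x ≈ -32.2, y ≈ -87.0 km.
Check against A (with the unrounded x, y): √((x + 62.8)²+(y + 5.1)²) = 87.44 ≈ 87.43 km. ✓

x ≈ -32.2 km, y ≈ -87.0 km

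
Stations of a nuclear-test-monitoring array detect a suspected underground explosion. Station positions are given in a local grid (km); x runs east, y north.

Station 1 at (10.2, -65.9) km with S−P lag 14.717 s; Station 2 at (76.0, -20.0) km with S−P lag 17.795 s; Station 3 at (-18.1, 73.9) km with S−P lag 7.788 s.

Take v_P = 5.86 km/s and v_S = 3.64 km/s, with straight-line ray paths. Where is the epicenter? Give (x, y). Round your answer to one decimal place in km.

Distance from S−P lag: d = Δt · v_P v_S / (v_P − v_S) = Δt · (5.86·3.64)/(5.86−3.64) ≈ 9.6083·Δt.
So d_Station 1 = 141.41, d_Station 2 = 170.98, d_Station 3 = 74.83 km.
Circle about each station: (x − 10.2)² + (y + 65.9)² = 141.41²; (x − 76.0)² + (y + 20.0)² = 170.98²; (x + 18.1)² + (y − 73.9)² = 74.83².
Subtracting pairs of circle equations eliminates x²+y² and gives linear equations (the radical axes):
131.6 x + 91.8 y = -7508.22
-56.6 x + 279.6 y = 15739.23
Solving the 2×2 system: x ≈ -84.4, y ≈ 39.2 km.

(-84.4, 39.2)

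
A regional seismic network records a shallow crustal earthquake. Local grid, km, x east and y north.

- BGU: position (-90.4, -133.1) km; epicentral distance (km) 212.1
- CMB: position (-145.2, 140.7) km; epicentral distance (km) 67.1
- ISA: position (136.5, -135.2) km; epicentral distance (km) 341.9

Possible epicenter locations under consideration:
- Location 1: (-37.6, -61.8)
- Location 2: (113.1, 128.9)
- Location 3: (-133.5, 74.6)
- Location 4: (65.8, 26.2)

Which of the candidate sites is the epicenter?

For each candidate, compare |candidate − station| to the reported distance:
Location 1: residuals BGU 123.4, CMB 162.2, ISA 153.0 → max 162.2 km
Location 2: residuals BGU 119.6, CMB 191.5, ISA 76.8 → max 191.5 km
Location 3: residuals BGU 0.0, CMB 0.0, ISA 0.0 → max 0.0 km
Location 4: residuals BGU 11.0, CMB 173.0, ISA 165.7 → max 173.0 km
Only Location 3 has all residuals ≈ 0.

Location 3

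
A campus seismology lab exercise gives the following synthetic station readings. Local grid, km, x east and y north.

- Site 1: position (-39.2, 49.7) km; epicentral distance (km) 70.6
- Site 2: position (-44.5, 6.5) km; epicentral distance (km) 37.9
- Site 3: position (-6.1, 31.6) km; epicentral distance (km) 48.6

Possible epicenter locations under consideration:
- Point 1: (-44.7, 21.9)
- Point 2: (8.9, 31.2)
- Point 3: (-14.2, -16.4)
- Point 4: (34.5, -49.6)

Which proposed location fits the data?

Point 3

For each candidate, compare |candidate − station| to the reported distance:
Point 1: residuals Site 1 42.3, Site 2 22.5, Site 3 8.8 → max 42.3 km
Point 2: residuals Site 1 19.1, Site 2 20.9, Site 3 33.6 → max 33.6 km
Point 3: residuals Site 1 0.1, Site 2 0.1, Site 3 0.1 → max 0.1 km
Point 4: residuals Site 1 53.1, Site 2 59.0, Site 3 42.2 → max 59.0 km
Only Point 3 has all residuals ≈ 0.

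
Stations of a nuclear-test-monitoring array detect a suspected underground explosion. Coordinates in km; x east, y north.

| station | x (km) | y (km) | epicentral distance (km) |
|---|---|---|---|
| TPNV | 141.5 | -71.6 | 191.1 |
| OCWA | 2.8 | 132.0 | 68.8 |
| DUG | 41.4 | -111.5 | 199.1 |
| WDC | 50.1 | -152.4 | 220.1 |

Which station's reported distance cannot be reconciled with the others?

DUG

Solve using three stations at a time. Using TPNV, OCWA, WDC (subtract circle equations pairwise → linear system) gives (x, y) ≈ (6.1, 63.3).
Distances from that point to each station vs reported:
  TPNV: calculated 191.1 vs reported 191.1 → residual 0.0 km
  OCWA: calculated 68.8 vs reported 68.8 → residual 0.0 km
  DUG: calculated 178.3 vs reported 199.1 → residual 20.8 km
  WDC: calculated 220.1 vs reported 220.1 → residual 0.0 km
TPNV, OCWA, WDC are mutually consistent (residuals ≈ 0); DUG is off by 20.8 km.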